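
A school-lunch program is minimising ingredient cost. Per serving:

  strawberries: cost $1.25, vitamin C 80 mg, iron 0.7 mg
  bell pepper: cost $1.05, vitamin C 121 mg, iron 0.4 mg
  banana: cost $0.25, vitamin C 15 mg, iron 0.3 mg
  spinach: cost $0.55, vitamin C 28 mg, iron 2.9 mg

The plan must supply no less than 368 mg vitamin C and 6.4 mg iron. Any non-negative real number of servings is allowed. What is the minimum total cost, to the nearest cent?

$3.76

This is a tiny linear program; its minimum lies at a vertex of the feasible set. List the vertices and price them.
strawberries only: max(368/80, 6.4/0.7) = 9.143 servings → $11.43.
bell pepper only: max(368/121, 6.4/0.4) = 16 servings → $16.80.
banana only: max(368/15, 6.4/0.3) = 24.53 servings → $6.13.
spinach only: max(368/28, 6.4/2.9) = 13.14 servings → $7.23.
strawberries + bell pepper with both targets exact would need a negative amount; discard.
strawberries + banana with both tight: 1.067 servings and 18.84 servings → $6.04.
strawberries + spinach with both tight: 4.181 servings and 1.198 servings → $5.88.
bell pepper + banana with both tight: 0.4752 servings and 20.7 servings → $5.67.
bell pepper + spinach with both tight: 2.614 servings and 1.846 servings → $3.76.
banana + spinach with both targets exact would need a negative amount; discard.
So the least-cost plan costs $3.76.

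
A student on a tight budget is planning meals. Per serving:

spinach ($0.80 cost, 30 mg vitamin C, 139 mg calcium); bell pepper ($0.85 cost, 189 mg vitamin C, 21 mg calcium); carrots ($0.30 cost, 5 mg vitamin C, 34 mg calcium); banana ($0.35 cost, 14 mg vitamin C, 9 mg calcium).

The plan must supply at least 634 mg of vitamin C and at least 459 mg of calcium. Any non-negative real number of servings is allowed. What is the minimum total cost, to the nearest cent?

$4.76

With two linear requirements the optimum uses one or two foods; enumerate the corners.
spinach only: max(634/30, 459/139) = 21.13 servings → $16.91.
bell pepper only: max(634/189, 459/21) = 21.86 servings → $18.58.
carrots only: max(634/5, 459/34) = 126.8 servings → $38.04.
banana only: max(634/14, 459/9) = 51 servings → $17.85.
spinach + bell pepper with both tight: 2.864 servings and 2.9 servings → $4.76.
spinach + carrots: intersection lies outside the first quadrant.
spinach + banana with both tight: 0.4296 servings and 44.37 servings → $15.87.
bell pepper + carrots with both tight: 3.047 servings and 11.62 servings → $6.08.
bell pepper + banana: the both-tight solution has a negative serving — not a feasible corner.
carrots + banana with both tight: 1.671 servings and 44.69 servings → $16.14.
The minimum over all feasible corners is $4.76.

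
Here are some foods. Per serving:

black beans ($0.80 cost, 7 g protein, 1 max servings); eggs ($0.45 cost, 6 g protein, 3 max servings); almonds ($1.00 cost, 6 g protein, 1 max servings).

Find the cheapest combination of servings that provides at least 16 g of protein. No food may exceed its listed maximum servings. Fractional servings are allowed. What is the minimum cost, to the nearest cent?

Cost per g of protein: eggs $0.0750, black beans $0.1143, almonds $0.1667.
Take 2.667 servings of eggs: +16.0 g protein for $1.20 (total $1.20, still need 0.0 g).
Filling from the cheapest source first is optimal under one linear minimum: $1.20.

$1.20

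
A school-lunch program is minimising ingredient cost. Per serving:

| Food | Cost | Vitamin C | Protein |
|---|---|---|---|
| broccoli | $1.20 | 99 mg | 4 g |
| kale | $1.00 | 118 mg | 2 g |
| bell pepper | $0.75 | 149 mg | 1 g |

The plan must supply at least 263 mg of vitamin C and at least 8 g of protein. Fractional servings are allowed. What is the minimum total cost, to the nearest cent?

$2.64

broccoli only: max(263/99, 8/4) = 2.657 servings → $3.19.
kale only: max(263/118, 8/2) = 4 servings → $4.00.
bell pepper only: max(263/149, 8/1) = 8 servings → $6.00.
broccoli + kale with both tight: 1.526 servings and 0.9489 servings → $2.78.
broccoli + bell pepper with both tight: 1.869 servings and 0.5231 servings → $2.64.
kale + bell pepper with both targets exact would need a negative amount; discard.
Cheapest feasible corner: $2.64.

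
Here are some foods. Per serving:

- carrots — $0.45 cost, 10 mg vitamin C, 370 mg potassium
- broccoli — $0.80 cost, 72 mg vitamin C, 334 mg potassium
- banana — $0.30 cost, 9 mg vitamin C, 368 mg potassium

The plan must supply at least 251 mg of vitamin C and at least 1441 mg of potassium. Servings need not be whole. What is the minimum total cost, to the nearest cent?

$2.96

At the optimum either one food covers both requirements or two foods hit both targets exactly; no other combination can be cheaper.
carrots only: max(251/10, 1441/370) = 25.1 servings → $11.29.
broccoli only: max(251/72, 1441/334) = 4.314 servings → $3.45.
banana only: max(251/9, 1441/368) = 27.89 servings → $8.37.
carrots + broccoli with both tight: 0.8548 servings and 3.367 servings → $3.08.
carrots + banana: intersection lies outside the first quadrant.
broccoli + banana with both tight: 3.38 servings and 0.8479 servings → $2.96.
Cheapest feasible corner: $2.96.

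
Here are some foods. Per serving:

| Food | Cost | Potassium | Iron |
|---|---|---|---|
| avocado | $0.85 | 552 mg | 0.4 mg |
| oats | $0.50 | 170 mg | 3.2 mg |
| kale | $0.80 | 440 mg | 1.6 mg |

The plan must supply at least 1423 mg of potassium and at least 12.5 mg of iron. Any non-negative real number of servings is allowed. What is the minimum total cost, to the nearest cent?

Compare the cost at each extreme point of the feasible region.
avocado only: max(1423/552, 12.5/0.4) = 31.25 servings → $26.56.
oats only: max(1423/170, 12.5/3.2) = 8.371 servings → $4.19.
kale only: max(1423/440, 12.5/1.6) = 7.812 servings → $6.25.
avocado + oats with both tight: 1.43 servings and 3.728 servings → $3.08.
avocado + kale: intersection lies outside the first quadrant.
oats + kale with both tight: 2.837 servings and 2.138 servings → $3.13.
So the least-cost plan costs $3.08.

$3.08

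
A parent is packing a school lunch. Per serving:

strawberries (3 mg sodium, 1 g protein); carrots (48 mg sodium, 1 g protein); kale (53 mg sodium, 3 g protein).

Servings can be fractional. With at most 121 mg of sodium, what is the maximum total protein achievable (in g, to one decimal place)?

Protein per mg sodium: strawberries 0.3333, kale 0.0566, carrots 0.02083.
With no serving limits, spend the whole sodium allowance on strawberries: 121 mg / 3 mg × 1 g = 40.3 g.

40.3 g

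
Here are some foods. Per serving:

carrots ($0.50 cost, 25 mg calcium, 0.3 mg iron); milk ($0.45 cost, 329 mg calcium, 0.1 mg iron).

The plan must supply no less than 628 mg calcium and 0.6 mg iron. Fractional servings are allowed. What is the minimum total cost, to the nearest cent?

$1.51

For a min-cost LP with two ≥-constraints, a basic feasible solution has at most two positive variables.
carrots only: max(628/25, 0.6/0.3) = 25.12 servings → $12.56.
milk only: max(628/329, 0.6/0.1) = 6 servings → $2.70.
carrots + milk with both tight: 1.399 servings and 1.802 servings → $1.51.
The minimum over all feasible corners is $1.51.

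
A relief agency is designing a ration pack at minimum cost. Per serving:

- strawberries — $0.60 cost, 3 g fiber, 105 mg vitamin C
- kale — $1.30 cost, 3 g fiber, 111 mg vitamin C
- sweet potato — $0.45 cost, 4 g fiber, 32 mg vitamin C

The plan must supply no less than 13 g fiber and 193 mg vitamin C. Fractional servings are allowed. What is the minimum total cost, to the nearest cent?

For a min-cost LP with two ≥-constraints, a basic feasible solution has at most two positive variables.
strawberries only: max(13/3, 193/105) = 4.333 servings → $2.60.
kale only: max(13/3, 193/111) = 4.333 servings → $5.63.
sweet potato only: max(13/4, 193/32) = 6.031 servings → $2.71.
strawberries + kale with both targets exact would need a negative amount; discard.
strawberries + sweet potato with both tight: 1.099 servings and 2.426 servings → $1.75.
kale + sweet potato with both tight: 1.023 servings and 2.483 servings → $2.45.
The minimum over all feasible corners is $1.75.

$1.75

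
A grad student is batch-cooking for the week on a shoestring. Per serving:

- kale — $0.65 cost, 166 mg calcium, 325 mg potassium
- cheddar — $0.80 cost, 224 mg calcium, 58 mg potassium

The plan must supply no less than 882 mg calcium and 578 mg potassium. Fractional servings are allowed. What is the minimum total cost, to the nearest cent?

$3.22

Two binding constraints pin down two serving amounts, so the optimal mix uses at most two foods. The candidates are each food alone (scaled to the tighter of calcium/potassium) and each pair with both constraints tight.
kale only: max(882/166, 578/325) = 5.313 servings → $3.45.
cheddar only: max(882/224, 578/58) = 9.966 servings → $7.97.
kale + cheddar with both tight: 1.24 servings and 3.019 servings → $3.22.
So the least-cost plan costs $3.22.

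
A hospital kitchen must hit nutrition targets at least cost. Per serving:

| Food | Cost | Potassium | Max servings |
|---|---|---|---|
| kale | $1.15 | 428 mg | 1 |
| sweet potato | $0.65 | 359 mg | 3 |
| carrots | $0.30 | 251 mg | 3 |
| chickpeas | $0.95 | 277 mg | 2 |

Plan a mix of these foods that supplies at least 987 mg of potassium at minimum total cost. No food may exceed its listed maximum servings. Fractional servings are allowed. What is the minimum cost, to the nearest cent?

Cost per mg of potassium: carrots $0.0012, sweet potato $0.0018, kale $0.0027, chickpeas $0.0034.
Take 3 servings of carrots: +753.0 mg potassium for $0.90 (total $0.90, still need 234.0 mg).
Take 0.6518 servings of sweet potato: +234.0 mg potassium for $0.42 (total $1.32, still need 0.0 mg).
Greedy by cheapest-per-mg is optimal for a single linear constraint, so the minimum cost is $1.32.

$1.32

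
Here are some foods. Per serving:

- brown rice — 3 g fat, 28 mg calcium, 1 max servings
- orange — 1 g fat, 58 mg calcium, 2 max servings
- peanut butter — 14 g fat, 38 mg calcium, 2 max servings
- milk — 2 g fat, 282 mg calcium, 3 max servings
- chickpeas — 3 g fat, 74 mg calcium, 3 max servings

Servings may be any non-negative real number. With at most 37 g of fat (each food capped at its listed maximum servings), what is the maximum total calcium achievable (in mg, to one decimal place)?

1258.1 mg

Calcium per g fat: milk 141, orange 58, chickpeas 24.67, brown rice 9.333, peanut butter 2.714.
Take 3 servings of milk: uses 6 g fat, +846.0 mg calcium (running total 846.0 mg).
Take 2 servings of orange: uses 2 g fat, +116.0 mg calcium (running total 962.0 mg).
Take 3 servings of chickpeas: uses 9 g fat, +222.0 mg calcium (running total 1184.0 mg).
Take 1 serving of brown rice: uses 3 g fat, +28.0 mg calcium (running total 1212.0 mg).
Take 1.214 servings of peanut butter: uses 17 g fat, +46.1 mg calcium (running total 1258.1 mg).
Greedy by best ratio exhausts the fat allowance optimally: 1258.1 mg.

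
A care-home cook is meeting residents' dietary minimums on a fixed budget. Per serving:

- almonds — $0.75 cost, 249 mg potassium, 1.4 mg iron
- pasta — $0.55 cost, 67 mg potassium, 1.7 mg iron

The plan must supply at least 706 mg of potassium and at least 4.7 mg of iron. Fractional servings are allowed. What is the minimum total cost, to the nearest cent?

$2.32

For a min-cost LP with two ≥-constraints, a basic feasible solution has at most two positive variables.
almonds only: max(706/249, 4.7/1.4) = 3.357 servings → $2.52.
pasta only: max(706/67, 4.7/1.7) = 10.54 servings → $5.80.
almonds + pasta with both tight: 2.687 servings and 0.552 servings → $2.32.
The minimum over all feasible corners is $2.32.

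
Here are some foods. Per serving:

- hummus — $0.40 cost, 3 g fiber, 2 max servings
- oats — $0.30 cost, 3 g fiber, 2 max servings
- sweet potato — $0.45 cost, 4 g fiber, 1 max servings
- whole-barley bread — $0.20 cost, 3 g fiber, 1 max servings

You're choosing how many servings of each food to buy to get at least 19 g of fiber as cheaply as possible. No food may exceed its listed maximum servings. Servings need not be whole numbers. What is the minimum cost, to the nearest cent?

$2.05

Cost per g of fiber: whole-barley bread $0.0667, oats $0.1000, sweet potato $0.1125, hummus $0.1333.
Take 1 serving of whole-barley bread: +3.0 g fiber for $0.20 (total $0.20, still need 16.0 g).
Take 2 servings of oats: +6.0 g fiber for $0.60 (total $0.80, still need 10.0 g).
Take 1 serving of sweet potato: +4.0 g fiber for $0.45 (total $1.25, still need 6.0 g).
Take 2 servings of hummus: +6.0 g fiber for $0.80 (total $2.05, still need 0.0 g).
Filling from the cheapest source first is optimal under one linear minimum: $2.05.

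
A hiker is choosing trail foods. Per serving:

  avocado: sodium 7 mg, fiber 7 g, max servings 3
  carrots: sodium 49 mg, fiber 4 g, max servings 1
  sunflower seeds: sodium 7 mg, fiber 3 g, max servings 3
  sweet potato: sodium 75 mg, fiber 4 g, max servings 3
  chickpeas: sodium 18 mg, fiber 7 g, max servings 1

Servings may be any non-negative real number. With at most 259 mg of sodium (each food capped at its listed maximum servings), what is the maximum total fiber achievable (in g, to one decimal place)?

49.0 g

Fiber per mg sodium: avocado 1, sunflower seeds 0.4286, chickpeas 0.3889, carrots 0.08163, sweet potato 0.05333.
Take 3 servings of avocado: uses 21 mg sodium, +21.0 g fiber (running total 21.0 g).
Take 3 servings of sunflower seeds: uses 21 mg sodium, +9.0 g fiber (running total 30.0 g).
Take 1 serving of chickpeas: uses 18 mg sodium, +7.0 g fiber (running total 37.0 g).
Take 1 serving of carrots: uses 49 mg sodium, +4.0 g fiber (running total 41.0 g).
Take 2 servings of sweet potato: uses 150 mg sodium, +8.0 g fiber (running total 49.0 g).
Greedy by best ratio exhausts the sodium allowance optimally: 49.0 g.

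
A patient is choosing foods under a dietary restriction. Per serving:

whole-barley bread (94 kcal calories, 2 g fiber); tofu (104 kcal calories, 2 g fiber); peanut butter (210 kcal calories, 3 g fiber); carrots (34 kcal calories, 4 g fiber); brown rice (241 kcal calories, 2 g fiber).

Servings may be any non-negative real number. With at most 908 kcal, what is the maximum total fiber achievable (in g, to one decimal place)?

106.8 g

Fiber per kcal: carrots 0.1176, whole-barley bread 0.02128, tofu 0.01923, peanut butter 0.01429, brown rice 0.008299.
With no serving limits, spend the whole calories allowance on carrots: 908 kcal / 34 kcal × 4 g = 106.8 g.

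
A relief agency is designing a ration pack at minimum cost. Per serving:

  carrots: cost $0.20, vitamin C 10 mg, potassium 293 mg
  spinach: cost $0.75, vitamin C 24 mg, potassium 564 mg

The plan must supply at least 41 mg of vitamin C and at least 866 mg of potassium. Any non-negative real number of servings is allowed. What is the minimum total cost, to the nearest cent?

carrots only: max(41/10, 866/293) = 4.1 servings → $0.82.
spinach only: max(41/24, 866/564) = 1.708 servings → $1.28.
carrots + spinach: intersection lies outside the first quadrant.
So the least-cost plan costs $0.82.

$0.82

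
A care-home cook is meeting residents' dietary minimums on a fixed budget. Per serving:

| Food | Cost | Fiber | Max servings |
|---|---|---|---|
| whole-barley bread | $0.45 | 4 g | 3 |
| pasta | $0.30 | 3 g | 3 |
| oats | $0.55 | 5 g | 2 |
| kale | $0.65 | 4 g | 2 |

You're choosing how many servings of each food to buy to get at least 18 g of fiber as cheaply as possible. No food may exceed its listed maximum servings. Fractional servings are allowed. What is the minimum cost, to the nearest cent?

$1.89

Cost per g of fiber: pasta $0.1000, oats $0.1100, whole-barley bread $0.1125, kale $0.1625.
Take 3 servings of pasta: +9.0 g fiber for $0.90 (total $0.90, still need 9.0 g).
Take 1.8 servings of oats: +9.0 g fiber for $0.99 (total $1.89, still need 0.0 g).
Filling from the cheapest source first is optimal under one linear minimum: $1.89.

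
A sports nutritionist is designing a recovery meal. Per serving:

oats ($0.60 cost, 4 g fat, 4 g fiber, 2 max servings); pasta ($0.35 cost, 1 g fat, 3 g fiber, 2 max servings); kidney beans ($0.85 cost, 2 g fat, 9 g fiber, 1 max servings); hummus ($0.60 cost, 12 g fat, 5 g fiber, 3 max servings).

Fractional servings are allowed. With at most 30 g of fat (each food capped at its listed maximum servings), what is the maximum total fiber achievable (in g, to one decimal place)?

Fiber per g fat: kidney beans 4.5, pasta 3, oats 1, hummus 0.4167.
Take 1 serving of kidney beans: uses 2 g fat, +9.0 g fiber (running total 9.0 g).
Take 2 servings of pasta: uses 2 g fat, +6.0 g fiber (running total 15.0 g).
Take 2 servings of oats: uses 8 g fat, +8.0 g fiber (running total 23.0 g).
Take 1.5 servings of hummus: uses 18 g fat, +7.5 g fiber (running total 30.5 g).
Greedy by best ratio exhausts the fat allowance optimally: 30.5 g.

30.5 g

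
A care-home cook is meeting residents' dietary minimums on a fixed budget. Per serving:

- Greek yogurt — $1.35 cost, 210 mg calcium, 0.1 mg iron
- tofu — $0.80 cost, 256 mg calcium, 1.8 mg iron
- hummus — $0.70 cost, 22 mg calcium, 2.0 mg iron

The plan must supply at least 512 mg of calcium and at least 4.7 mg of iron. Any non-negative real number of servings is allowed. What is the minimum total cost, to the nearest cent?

$1.98

An LP optimum is at a vertex; with two nutrient constraints at most two foods are used. Check each candidate.
Greek yogurt only: max(512/210, 4.7/0.1) = 47 servings → $63.45.
tofu only: max(512/256, 4.7/1.8) = 2.611 servings → $2.09.
hummus only: max(512/22, 4.7/2.0) = 23.27 servings → $16.29.
Greek yogurt + tofu with both targets exact would need a negative amount; discard.
Greek yogurt + hummus with both tight: 2.203 servings and 2.24 servings → $4.54.
tofu + hummus with both tight: 1.949 servings and 0.5961 servings → $1.98.
So the least-cost plan costs $1.98.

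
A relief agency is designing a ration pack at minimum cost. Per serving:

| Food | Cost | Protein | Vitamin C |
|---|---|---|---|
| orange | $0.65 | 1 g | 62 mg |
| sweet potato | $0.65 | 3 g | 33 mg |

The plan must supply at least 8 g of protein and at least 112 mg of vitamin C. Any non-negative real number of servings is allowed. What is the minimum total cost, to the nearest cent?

Check every corner: each single food scaled to meet both minima, and each pair solved so both constraints bind.
orange only: max(8/1, 112/62) = 8 servings → $5.20.
sweet potato only: max(8/3, 112/33) = 3.394 servings → $2.21.
orange + sweet potato with both tight: 0.4706 servings and 2.51 servings → $1.94.
So the least-cost plan costs $1.94.

$1.94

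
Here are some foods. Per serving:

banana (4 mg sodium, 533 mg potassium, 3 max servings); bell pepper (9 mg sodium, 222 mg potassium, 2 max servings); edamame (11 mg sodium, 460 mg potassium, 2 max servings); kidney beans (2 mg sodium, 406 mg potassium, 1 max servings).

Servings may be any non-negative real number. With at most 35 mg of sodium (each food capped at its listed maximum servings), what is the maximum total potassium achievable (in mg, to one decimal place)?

Potassium per mg sodium: kidney beans 203, banana 133.2, edamame 41.82, bell pepper 24.67.
Take 1 serving of kidney beans: uses 2 mg sodium, +406.0 mg potassium (running total 406.0 mg).
Take 3 servings of banana: uses 12 mg sodium, +1599.0 mg potassium (running total 2005.0 mg).
Take 1.909 servings of edamame: uses 21 mg sodium, +878.2 mg potassium (running total 2883.2 mg).
Filling greedily by potassium-per-mg sodium is optimal for one linear limit, giving 2883.2 mg.

2883.2 mg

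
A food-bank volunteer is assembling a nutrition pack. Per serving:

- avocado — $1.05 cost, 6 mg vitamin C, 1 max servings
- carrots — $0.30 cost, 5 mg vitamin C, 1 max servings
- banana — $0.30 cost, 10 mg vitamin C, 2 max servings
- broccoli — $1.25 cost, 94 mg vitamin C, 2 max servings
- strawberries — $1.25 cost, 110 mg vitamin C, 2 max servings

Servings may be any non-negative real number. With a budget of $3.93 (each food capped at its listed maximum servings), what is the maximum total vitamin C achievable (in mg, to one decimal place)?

327.5 mg

Vitamin C per dollar: strawberries 88, broccoli 75.2, banana 33.33, carrots 16.67, avocado 5.714.
Take 2 servings of strawberries: spends $2.50, +220.0 mg vitamin C (running total 220.0 mg).
Take 1.144 servings of broccoli: spends $1.43, +107.5 mg vitamin C (running total 327.5 mg).
Greedy by best ratio exhausts the cost allowance optimally: 327.5 mg.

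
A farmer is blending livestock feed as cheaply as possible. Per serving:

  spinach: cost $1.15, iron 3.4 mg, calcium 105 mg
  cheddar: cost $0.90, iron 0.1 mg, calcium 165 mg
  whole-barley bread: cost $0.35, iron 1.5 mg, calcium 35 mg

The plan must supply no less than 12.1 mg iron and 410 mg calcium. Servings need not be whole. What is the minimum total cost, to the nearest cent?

$3.51

This is a tiny linear program; its minimum lies at a vertex of the feasible set. List the vertices and price them.
spinach only: max(12.1/3.4, 410/105) = 3.905 servings → $4.49.
cheddar only: max(12.1/0.1, 410/165) = 121 servings → $108.90.
whole-barley bread only: max(12.1/1.5, 410/35) = 11.71 servings → $4.10.
spinach + cheddar with both tight: 3.552 servings and 0.2243 servings → $4.29.
spinach + whole-barley bread: the both-tight solution has a negative serving — not a feasible corner.
cheddar + whole-barley bread with both tight: 0.7848 servings and 8.014 servings → $3.51.
So the least-cost plan costs $3.51.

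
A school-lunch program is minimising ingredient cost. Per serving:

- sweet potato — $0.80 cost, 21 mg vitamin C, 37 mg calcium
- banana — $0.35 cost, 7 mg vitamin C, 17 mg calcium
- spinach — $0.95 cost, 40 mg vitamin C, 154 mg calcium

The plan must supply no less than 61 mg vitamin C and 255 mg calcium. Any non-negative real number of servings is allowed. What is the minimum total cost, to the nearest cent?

A basic optimal solution has at most two foods positive. Try each food alone and each pair with both targets met exactly.
sweet potato only: max(61/21, 255/37) = 6.892 servings → $5.51.
banana only: max(61/7, 255/17) = 15 servings → $5.25.
spinach only: max(61/40, 255/154) = 1.656 servings → $1.57.
sweet potato + banana: the both-tight solution has a negative serving — not a feasible corner.
sweet potato + spinach with both targets exact would need a negative amount; discard.
banana + spinach: the both-tight solution has a negative serving — not a feasible corner.
The minimum over all feasible corners is $1.57.

$1.57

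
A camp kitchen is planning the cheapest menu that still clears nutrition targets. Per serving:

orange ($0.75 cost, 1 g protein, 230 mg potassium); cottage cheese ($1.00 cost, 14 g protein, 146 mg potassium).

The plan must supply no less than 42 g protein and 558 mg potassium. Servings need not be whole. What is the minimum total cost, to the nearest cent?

With two linear requirements the optimum uses one or two foods; enumerate the corners.
orange only: max(42/1, 558/230) = 42 servings → $31.50.
cottage cheese only: max(42/14, 558/146) = 3.822 servings → $3.82.
orange + cottage cheese with both tight: 0.5465 servings and 2.961 servings → $3.37.
Cheapest feasible corner: $3.37.

$3.37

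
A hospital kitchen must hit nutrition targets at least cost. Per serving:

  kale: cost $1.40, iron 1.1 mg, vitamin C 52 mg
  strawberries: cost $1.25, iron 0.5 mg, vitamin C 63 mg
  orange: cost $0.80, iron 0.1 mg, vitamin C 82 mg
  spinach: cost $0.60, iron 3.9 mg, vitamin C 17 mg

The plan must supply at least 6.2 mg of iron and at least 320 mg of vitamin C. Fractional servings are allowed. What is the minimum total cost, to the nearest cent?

$3.77

A basic optimal solution has at most two foods positive. Try each food alone and each pair with both targets met exactly.
kale only: max(6.2/1.1, 320/52) = 6.154 servings → $8.62.
strawberries only: max(6.2/0.5, 320/63) = 12.4 servings → $15.50.
orange only: max(6.2/0.1, 320/82) = 62 servings → $49.60.
spinach only: max(6.2/3.9, 320/17) = 18.82 servings → $11.29.
kale + strawberries with both tight: 5.326 servings and 0.6836 servings → $8.31.
kale + orange with both tight: 5.605 servings and 0.3482 servings → $8.13.
kale + spinach with both targets exact would need a negative amount; discard.
strawberries + orange: the both-tight solution has a negative serving — not a feasible corner.
strawberries + spinach with both tight: 4.817 servings and 0.9722 servings → $6.60.
orange + spinach with both tight: 3.592 servings and 1.498 servings → $3.77.
The minimum over all feasible corners is $3.77.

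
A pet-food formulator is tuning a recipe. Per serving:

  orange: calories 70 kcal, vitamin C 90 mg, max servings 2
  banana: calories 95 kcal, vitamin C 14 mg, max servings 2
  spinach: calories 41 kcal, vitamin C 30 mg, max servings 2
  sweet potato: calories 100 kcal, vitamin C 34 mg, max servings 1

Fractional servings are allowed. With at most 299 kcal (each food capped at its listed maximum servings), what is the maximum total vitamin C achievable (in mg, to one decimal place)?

266.2 mg

Vitamin C per kcal: orange 1.286, spinach 0.7317, sweet potato 0.34, banana 0.1474.
Take 2 servings of orange: uses 140 kcal, +180.0 mg vitamin C (running total 180.0 mg).
Take 2 servings of spinach: uses 82 kcal, +60.0 mg vitamin C (running total 240.0 mg).
Take 0.77 servings of sweet potato: uses 77 kcal, +26.2 mg vitamin C (running total 266.2 mg).
Greedy by best ratio exhausts the calories allowance optimally: 266.2 mg.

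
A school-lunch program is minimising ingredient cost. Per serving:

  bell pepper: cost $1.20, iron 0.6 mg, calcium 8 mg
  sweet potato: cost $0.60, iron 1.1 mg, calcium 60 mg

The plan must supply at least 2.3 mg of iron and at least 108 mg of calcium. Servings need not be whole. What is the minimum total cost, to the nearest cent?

$1.25

For a min-cost LP with two ≥-constraints, a basic feasible solution has at most two positive variables.
bell pepper only: max(2.3/0.6, 108/8) = 13.5 servings → $16.20.
sweet potato only: max(2.3/1.1, 108/60) = 2.091 servings → $1.25.
bell pepper + sweet potato with both tight: 0.7059 servings and 1.706 servings → $1.87.
Cheapest feasible corner: $1.25.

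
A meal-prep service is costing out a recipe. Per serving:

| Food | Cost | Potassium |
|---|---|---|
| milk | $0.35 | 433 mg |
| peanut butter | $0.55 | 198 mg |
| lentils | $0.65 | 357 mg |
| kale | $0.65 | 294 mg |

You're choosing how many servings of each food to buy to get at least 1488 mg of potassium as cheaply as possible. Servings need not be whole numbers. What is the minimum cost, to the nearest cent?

Cost per mg of potassium: milk $0.0008, lentils $0.0018, kale $0.0022, peanut butter $0.0028.
With no serving limits, use only milk: 1488 mg / 433 mg = 3.436 servings × $0.35 = $1.20.

$1.20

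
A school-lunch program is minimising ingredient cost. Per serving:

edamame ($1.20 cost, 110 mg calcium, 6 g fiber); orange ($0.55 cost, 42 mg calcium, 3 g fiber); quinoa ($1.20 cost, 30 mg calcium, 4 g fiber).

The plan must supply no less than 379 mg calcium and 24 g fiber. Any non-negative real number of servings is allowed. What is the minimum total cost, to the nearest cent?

$4.57

This is a tiny linear program; its minimum lies at a vertex of the feasible set. List the vertices and price them.
edamame only: max(379/110, 24/6) = 4 servings → $4.80.
orange only: max(379/42, 24/3) = 9.024 servings → $4.96.
quinoa only: max(379/30, 24/4) = 12.63 servings → $15.16.
edamame + orange with both tight: 1.654 servings and 4.692 servings → $4.57.
edamame + quinoa with both tight: 3.062 servings and 1.408 servings → $5.36.
orange + quinoa with both targets exact would need a negative amount; discard.
So the least-cost plan costs $4.57.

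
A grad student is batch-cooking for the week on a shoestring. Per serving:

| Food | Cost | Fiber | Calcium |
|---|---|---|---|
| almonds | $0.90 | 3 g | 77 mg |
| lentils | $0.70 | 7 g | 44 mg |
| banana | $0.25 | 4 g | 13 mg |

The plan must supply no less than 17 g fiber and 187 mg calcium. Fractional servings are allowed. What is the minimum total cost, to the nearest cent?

An LP optimum is at a vertex; with two nutrient constraints at most two foods are used. Check each candidate.
almonds only: max(17/3, 187/77) = 5.667 servings → $5.10.
lentils only: max(17/7, 187/44) = 4.25 servings → $2.98.
banana only: max(17/4, 187/13) = 14.38 servings → $3.60.
almonds + lentils with both tight: 1.378 servings and 1.838 servings → $2.53.
almonds + banana with both tight: 1.959 servings and 2.781 servings → $2.46.
lentils + banana: intersection lies outside the first quadrant.
The minimum over all feasible corners is $2.46.

$2.46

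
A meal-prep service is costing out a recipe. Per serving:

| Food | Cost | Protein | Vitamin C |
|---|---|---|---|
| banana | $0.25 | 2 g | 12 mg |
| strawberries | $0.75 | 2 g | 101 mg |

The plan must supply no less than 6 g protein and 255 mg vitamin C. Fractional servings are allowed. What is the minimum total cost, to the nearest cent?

With two linear requirements the optimum uses one or two foods; enumerate the corners.
banana only: max(6/2, 255/12) = 21.25 servings → $5.31.
strawberries only: max(6/2, 255/101) = 3 servings → $2.25.
banana + strawberries with both tight: 0.5393 servings and 2.461 servings → $1.98.
Cheapest feasible corner: $1.98.

$1.98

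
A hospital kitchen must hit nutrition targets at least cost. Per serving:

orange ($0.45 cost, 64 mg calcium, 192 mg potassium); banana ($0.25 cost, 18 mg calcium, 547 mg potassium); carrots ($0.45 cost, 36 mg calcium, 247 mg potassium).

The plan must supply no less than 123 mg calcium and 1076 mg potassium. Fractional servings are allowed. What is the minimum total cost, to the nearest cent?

$1.04

An LP optimum is at a vertex; with two nutrient constraints at most two foods are used. Check each candidate.
orange only: max(123/64, 1076/192) = 5.604 servings → $2.52.
banana only: max(123/18, 1076/547) = 6.833 servings → $1.71.
carrots only: max(123/36, 1076/247) = 4.356 servings → $1.96.
orange + banana with both tight: 1.519 servings and 1.434 servings → $1.04.
orange + carrots: intersection lies outside the first quadrant.
banana + carrots with both tight: 0.548 servings and 3.143 servings → $1.55.
So the least-cost plan costs $1.04.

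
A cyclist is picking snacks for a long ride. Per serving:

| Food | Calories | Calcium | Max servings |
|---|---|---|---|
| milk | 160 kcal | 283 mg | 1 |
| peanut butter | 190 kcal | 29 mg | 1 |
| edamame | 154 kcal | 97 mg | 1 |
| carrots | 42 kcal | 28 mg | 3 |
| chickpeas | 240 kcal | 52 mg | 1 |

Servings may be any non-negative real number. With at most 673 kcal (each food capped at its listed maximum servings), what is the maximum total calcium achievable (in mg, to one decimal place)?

Calcium per kcal: milk 1.769, carrots 0.6667, edamame 0.6299, chickpeas 0.2167, peanut butter 0.1526.
Take 1 serving of milk: uses 160 kcal, +283.0 mg calcium (running total 283.0 mg).
Take 3 servings of carrots: uses 126 kcal, +84.0 mg calcium (running total 367.0 mg).
Take 1 serving of edamame: uses 154 kcal, +97.0 mg calcium (running total 464.0 mg).
Take 0.9708 servings of chickpeas: uses 233 kcal, +50.5 mg calcium (running total 514.5 mg).
Filling greedily by calcium-per-kcal is optimal for one linear limit, giving 514.5 mg.

514.5 mg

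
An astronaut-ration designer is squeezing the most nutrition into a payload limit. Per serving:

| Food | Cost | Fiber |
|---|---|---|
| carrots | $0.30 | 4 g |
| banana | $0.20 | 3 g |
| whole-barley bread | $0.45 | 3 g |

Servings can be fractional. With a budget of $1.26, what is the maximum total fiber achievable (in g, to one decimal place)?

18.9 g

Fiber per dollar: banana 15, carrots 13.33, whole-barley bread 6.667.
With no serving limits, spend the whole cost allowance on banana: $1.26 / $0.20 × 3 g = 18.9 g.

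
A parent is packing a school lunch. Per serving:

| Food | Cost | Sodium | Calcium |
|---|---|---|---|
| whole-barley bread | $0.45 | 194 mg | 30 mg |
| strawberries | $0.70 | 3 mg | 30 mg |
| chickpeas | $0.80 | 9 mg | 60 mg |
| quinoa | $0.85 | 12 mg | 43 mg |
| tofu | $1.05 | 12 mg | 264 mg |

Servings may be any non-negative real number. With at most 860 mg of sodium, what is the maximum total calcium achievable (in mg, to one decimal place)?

Calcium per mg sodium: tofu 22, strawberries 10, chickpeas 6.667, quinoa 3.583, whole-barley bread 0.1546.
With no serving limits, spend the whole sodium allowance on tofu: 860 mg / 12 mg × 264 mg = 18920.0 mg.

18920.0 mg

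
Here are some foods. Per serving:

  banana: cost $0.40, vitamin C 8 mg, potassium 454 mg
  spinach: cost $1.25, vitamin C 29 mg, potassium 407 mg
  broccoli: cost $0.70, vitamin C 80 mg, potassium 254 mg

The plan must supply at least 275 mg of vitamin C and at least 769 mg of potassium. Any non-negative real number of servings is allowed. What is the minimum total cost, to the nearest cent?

banana only: max(275/8, 769/454) = 34.38 servings → $13.75.
spinach only: max(275/29, 769/407) = 9.483 servings → $11.85.
broccoli only: max(275/80, 769/254) = 3.438 servings → $2.41.
banana + spinach: intersection lies outside the first quadrant.
banana + broccoli: the both-tight solution has a negative serving — not a feasible corner.
spinach + broccoli with both targets exact would need a negative amount; discard.
The minimum over all feasible corners is $2.41.

$2.41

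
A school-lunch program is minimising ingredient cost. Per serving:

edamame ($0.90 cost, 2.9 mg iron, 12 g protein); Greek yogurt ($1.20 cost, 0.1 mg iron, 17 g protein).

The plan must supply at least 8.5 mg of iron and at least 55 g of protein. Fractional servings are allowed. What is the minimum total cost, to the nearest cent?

Two binding constraints pin down two serving amounts, so the optimal mix uses at most two foods. The candidates are each food alone (scaled to the tighter of iron/protein) and each pair with both constraints tight.
edamame only: max(8.5/2.9, 55/12) = 4.583 servings → $4.12.
Greek yogurt only: max(8.5/0.1, 55/17) = 85 servings → $102.00.
edamame + Greek yogurt with both tight: 2.89 servings and 1.195 servings → $4.04.
Cheapest feasible corner: $4.04.

$4.04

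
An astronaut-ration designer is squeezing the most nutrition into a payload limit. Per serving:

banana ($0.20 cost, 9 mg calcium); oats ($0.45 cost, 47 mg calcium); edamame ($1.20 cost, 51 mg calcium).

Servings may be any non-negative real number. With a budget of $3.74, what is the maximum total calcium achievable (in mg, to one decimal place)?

Calcium per dollar: oats 104.4, banana 45, edamame 42.5.
With no serving limits, spend the whole cost allowance on oats: $3.74 / $0.45 × 47 mg = 390.6 mg.

390.6 mg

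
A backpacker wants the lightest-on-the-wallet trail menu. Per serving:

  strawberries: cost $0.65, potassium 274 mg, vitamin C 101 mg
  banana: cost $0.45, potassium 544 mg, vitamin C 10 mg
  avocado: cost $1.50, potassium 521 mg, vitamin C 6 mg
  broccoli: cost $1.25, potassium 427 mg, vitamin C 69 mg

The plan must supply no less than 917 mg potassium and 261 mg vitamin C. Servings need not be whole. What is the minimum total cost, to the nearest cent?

Compare the cost at each extreme point of the feasible region.
strawberries only: max(917/274, 261/101) = 3.347 servings → $2.18.
banana only: max(917/544, 261/10) = 26.1 servings → $11.74.
avocado only: max(917/521, 261/6) = 43.5 servings → $65.25.
broccoli only: max(917/427, 261/69) = 3.783 servings → $4.73.
strawberries + banana with both tight: 2.544 servings and 0.4042 servings → $1.84.
strawberries + avocado with both tight: 2.56 servings and 0.414 servings → $2.28.
strawberries + broccoli with both tight: 1.989 servings and 0.8713 servings → $2.38.
banana + avocado: intersection lies outside the first quadrant.
banana + broccoli: intersection lies outside the first quadrant.
avocado + broccoli with both targets exact would need a negative amount; discard.
So the least-cost plan costs $1.84.

$1.84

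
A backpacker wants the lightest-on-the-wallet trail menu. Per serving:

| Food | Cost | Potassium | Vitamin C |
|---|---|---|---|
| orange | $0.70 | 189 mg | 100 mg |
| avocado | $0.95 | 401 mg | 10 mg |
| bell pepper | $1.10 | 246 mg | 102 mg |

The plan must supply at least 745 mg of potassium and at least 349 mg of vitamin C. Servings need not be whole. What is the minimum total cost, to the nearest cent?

$2.64

The cheapest plan sits at a corner of the feasible region — with two constraints it uses at most two foods.
orange only: max(745/189, 349/100) = 3.942 servings → $2.76.
avocado only: max(745/401, 349/10) = 34.9 servings → $33.16.
bell pepper only: max(745/246, 349/102) = 3.422 servings → $3.76.
orange + avocado with both tight: 3.468 servings and 0.2235 servings → $2.64.
orange + bell pepper with both tight: 1.853 servings and 1.604 servings → $3.06.
avocado + bell pepper: intersection lies outside the first quadrant.
Cheapest feasible corner: $2.64.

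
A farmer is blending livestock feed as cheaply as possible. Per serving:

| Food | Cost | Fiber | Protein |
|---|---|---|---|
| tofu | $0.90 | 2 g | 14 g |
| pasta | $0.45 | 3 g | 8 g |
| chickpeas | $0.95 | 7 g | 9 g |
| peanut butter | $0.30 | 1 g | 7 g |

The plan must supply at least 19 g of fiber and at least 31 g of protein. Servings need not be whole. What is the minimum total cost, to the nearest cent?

At the optimum either one food covers both requirements or two foods hit both targets exactly; no other combination can be cheaper.
tofu only: max(19/2, 31/14) = 9.5 servings → $8.55.
pasta only: max(19/3, 31/8) = 6.333 servings → $2.85.
chickpeas only: max(19/7, 31/9) = 3.444 servings → $3.27.
peanut butter only: max(19/1, 31/7) = 19 servings → $5.70.
tofu + pasta: intersection lies outside the first quadrant.
tofu + chickpeas with both tight: 0.575 servings and 2.55 servings → $2.94.
tofu + peanut butter (both tight): parallel constraints — no distinct corner.
pasta + chickpeas with both tight: 1.586 servings and 2.034 servings → $2.65.
pasta + peanut butter: intersection lies outside the first quadrant.
chickpeas + peanut butter with both tight: 2.55 servings and 1.15 servings → $2.77.
The minimum over all feasible corners is $2.65.

$2.65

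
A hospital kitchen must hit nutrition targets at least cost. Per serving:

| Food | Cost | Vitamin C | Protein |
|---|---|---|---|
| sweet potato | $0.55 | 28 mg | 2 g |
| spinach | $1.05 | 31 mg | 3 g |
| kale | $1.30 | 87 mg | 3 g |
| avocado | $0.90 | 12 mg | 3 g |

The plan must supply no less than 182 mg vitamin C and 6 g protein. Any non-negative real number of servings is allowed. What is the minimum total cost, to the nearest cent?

$2.72

Two binding constraints pin down two serving amounts, so the optimal mix uses at most two foods. The candidates are each food alone (scaled to the tighter of vitamin C/protein) and each pair with both constraints tight.
sweet potato only: max(182/28, 6/2) = 6.5 servings → $3.58.
spinach only: max(182/31, 6/3) = 5.871 servings → $6.16.
kale only: max(182/87, 6/3) = 2.092 servings → $2.72.
avocado only: max(182/12, 6/3) = 15.17 servings → $13.65.
sweet potato + spinach: intersection lies outside the first quadrant.
sweet potato + kale: intersection lies outside the first quadrant.
sweet potato + avocado: the both-tight solution has a negative serving — not a feasible corner.
spinach + kale with both targets exact would need a negative amount; discard.
spinach + avocado: the both-tight solution has a negative serving — not a feasible corner.
kale + avocado: the both-tight solution has a negative serving — not a feasible corner.
So the least-cost plan costs $2.72.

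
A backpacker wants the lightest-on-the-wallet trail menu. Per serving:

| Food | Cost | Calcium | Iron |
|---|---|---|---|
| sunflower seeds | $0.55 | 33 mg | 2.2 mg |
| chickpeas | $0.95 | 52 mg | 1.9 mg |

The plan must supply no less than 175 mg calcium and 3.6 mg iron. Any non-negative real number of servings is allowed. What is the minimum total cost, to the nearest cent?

$2.92

Check every corner: each single food scaled to meet both minima, and each pair solved so both constraints bind.
sunflower seeds only: max(175/33, 3.6/2.2) = 5.303 servings → $2.92.
chickpeas only: max(175/52, 3.6/1.9) = 3.365 servings → $3.20.
sunflower seeds + chickpeas: the both-tight solution has a negative serving — not a feasible corner.
The minimum over all feasible corners is $2.92.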